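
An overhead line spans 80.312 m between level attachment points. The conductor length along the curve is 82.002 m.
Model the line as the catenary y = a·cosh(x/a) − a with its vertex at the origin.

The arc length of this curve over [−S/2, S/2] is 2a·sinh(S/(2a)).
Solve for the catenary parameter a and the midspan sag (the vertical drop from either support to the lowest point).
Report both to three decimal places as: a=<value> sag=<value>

seed: a₀ = √(S³/(24(L−S))) = √(80.312³/(24·1.690)) = 113.011253
iter 1: u=0.355327  f(a)=+1.070e-02  f'(a)=-3.029e-02  a ← 113.011253 − (+1.070e-02/-3.029e-02) = 113.364559
iter 2: u=0.354220  f(a)=+5.039e-05  f'(a)=-3.000e-02  a ← 113.364559 − (+5.039e-05/-3.000e-02) = 113.366239
iter 3: u=0.354215  f(a)=+1.129e-09  f'(a)=-3.000e-02  a ← 113.366239 − (+1.129e-09/-3.000e-02) = 113.366239
iter 4: u=0.354215  f(a)=+0.000e+00  f'(a)=-3.000e-02  a ← 113.366239 − (+0.000e+00/-3.000e-02) = 113.366239
converged: |Δa| < 1e-12 after 4 iterations
sag = a·(cosh(S/(2a)) − 1) = 113.366239·(cosh(0.354215) − 1) = 7.186597
T_max/T_min = cosh(S/(2a)) = 1.063393

a=113.366 sag=7.187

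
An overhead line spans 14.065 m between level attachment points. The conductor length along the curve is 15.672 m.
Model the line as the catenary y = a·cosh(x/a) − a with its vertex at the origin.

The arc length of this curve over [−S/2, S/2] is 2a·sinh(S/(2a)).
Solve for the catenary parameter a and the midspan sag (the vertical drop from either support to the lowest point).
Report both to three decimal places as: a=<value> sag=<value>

seed: a₀ = √(S³/(24(L−S))) = √(14.065³/(24·1.607)) = 8.493683
iter 1: u=0.827968  f(a)=+5.599e-02  f'(a)=-4.050e-01  a ← 8.493683 − (+5.599e-02/-4.050e-01) = 8.631936
iter 2: u=0.814707  f(a)=+1.396e-03  f'(a)=-3.850e-01  a ← 8.631936 − (+1.396e-03/-3.850e-01) = 8.635563
iter 3: u=0.814365  f(a)=+9.177e-07  f'(a)=-3.845e-01  a ← 8.635563 − (+9.177e-07/-3.845e-01) = 8.635565
iter 4: u=0.814365  f(a)=+3.997e-13  f'(a)=-3.845e-01  a ← 8.635565 − (+3.997e-13/-3.845e-01) = 8.635565
converged: |Δa| < 1e-12 after 4 iterations
sag = a·(cosh(S/(2a)) − 1) = 8.635565·(cosh(0.814365) − 1) = 3.025304
T_max/T_min = cosh(S/(2a)) = 1.350331

a=8.636 sag=3.025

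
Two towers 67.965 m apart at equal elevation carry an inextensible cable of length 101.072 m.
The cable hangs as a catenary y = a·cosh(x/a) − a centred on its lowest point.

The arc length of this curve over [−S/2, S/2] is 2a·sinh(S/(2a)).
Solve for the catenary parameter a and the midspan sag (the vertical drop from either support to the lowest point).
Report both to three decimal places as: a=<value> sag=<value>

a=21.193 sag=33.607

seed: a₀ = √(S³/(24(L−S))) = √(67.965³/(24·33.107)) = 19.877531
iter 1: u=1.709594  f(a)=+5.189e+00  f'(a)=-4.412e+00  a ← 19.877531 − (+5.189e+00/-4.412e+00) = 21.053603
iter 2: u=1.614094  f(a)=+4.962e-01  f'(a)=-3.605e+00  a ← 21.053603 − (+4.962e-01/-3.605e+00) = 21.191228
iter 3: u=1.603612  f(a)=+5.596e-03  f'(a)=-3.524e+00  a ← 21.191228 − (+5.596e-03/-3.524e+00) = 21.192816
iter 4: u=1.603492  f(a)=+7.295e-07  f'(a)=-3.523e+00  a ← 21.192816 − (+7.295e-07/-3.523e+00) = 21.192816
iter 5: u=1.603491  f(a)=+4.263e-14  f'(a)=-3.523e+00  a ← 21.192816 − (+4.263e-14/-3.523e+00) = 21.192816
converged: |Δa| < 1e-12 after 5 iterations
sag = a·(cosh(S/(2a)) − 1) = 21.192816·(cosh(1.603491) − 1) = 33.607027
T_max/T_min = cosh(S/(2a)) = 2.585774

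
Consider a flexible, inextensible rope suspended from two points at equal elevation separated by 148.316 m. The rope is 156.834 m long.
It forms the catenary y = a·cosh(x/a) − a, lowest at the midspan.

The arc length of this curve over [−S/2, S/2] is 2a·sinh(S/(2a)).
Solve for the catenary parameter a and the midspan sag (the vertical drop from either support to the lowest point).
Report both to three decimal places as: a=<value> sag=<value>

seed: a₀ = √(S³/(24(L−S))) = √(148.316³/(24·8.518)) = 126.330312
iter 1: u=0.587017  f(a)=+1.480e-01  f'(a)=-1.396e-01  a ← 126.330312 − (+1.480e-01/-1.396e-01) = 127.390594
iter 2: u=0.582131  f(a)=+1.884e-03  f'(a)=-1.360e-01  a ← 127.390594 − (+1.884e-03/-1.360e-01) = 127.404442
iter 3: u=0.582068  f(a)=+3.139e-07  f'(a)=-1.360e-01  a ← 127.404442 − (+3.139e-07/-1.360e-01) = 127.404444
iter 4: u=0.582068  f(a)=+0.000e+00  f'(a)=-1.360e-01  a ← 127.404444 − (+0.000e+00/-1.360e-01) = 127.404444
converged: |Δa| < 1e-12 after 4 iterations
sag = a·(cosh(S/(2a)) − 1) = 127.404444·(cosh(0.582068) − 1) = 22.198759
T_max/T_min = cosh(S/(2a)) = 1.174238

a=127.404 sag=22.199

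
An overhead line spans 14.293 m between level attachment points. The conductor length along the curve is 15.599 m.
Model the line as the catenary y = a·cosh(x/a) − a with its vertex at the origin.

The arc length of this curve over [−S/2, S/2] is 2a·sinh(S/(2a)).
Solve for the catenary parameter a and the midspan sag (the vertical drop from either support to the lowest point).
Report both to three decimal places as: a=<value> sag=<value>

a=9.781 sag=2.729

seed: a₀ = √(S³/(24(L−S))) = √(14.293³/(24·1.306)) = 9.651790
iter 1: u=0.740433  f(a)=+3.627e-02  f'(a)=-2.858e-01  a ← 9.651790 − (+3.627e-02/-2.858e-01) = 9.778721
iter 2: u=0.730822  f(a)=+7.279e-04  f'(a)=-2.744e-01  a ← 9.778721 − (+7.279e-04/-2.744e-01) = 9.781374
iter 3: u=0.730623  f(a)=+3.065e-07  f'(a)=-2.742e-01  a ← 9.781374 − (+3.065e-07/-2.742e-01) = 9.781375
iter 4: u=0.730623  f(a)=+5.507e-14  f'(a)=-2.742e-01  a ← 9.781375 − (+5.507e-14/-2.742e-01) = 9.781375
converged: |Δa| < 1e-12 after 4 iterations
sag = a·(cosh(S/(2a)) − 1) = 9.781375·(cosh(0.730623) − 1) = 2.728921
T_max/T_min = cosh(S/(2a)) = 1.278991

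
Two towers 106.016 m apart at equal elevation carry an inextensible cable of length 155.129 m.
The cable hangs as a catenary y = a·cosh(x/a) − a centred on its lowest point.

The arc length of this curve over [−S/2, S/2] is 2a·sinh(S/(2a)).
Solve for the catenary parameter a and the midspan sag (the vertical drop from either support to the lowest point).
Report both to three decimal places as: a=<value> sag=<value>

seed: a₀ = √(S³/(24(L−S))) = √(106.016³/(24·49.113)) = 31.794593
iter 1: u=1.667202  f(a)=+7.295e+00  f'(a)=-4.038e+00  a ← 31.794593 − (+7.295e+00/-4.038e+00) = 33.601292
iter 2: u=1.577558  f(a)=+6.680e-01  f'(a)=-3.329e+00  a ← 33.601292 − (+6.680e-01/-3.329e+00) = 33.801935
iter 3: u=1.568194  f(a)=+6.848e-03  f'(a)=-3.261e+00  a ← 33.801935 − (+6.848e-03/-3.261e+00) = 33.804034
iter 4: u=1.568097  f(a)=+7.360e-07  f'(a)=-3.261e+00  a ← 33.804034 − (+7.360e-07/-3.261e+00) = 33.804035
iter 5: u=1.568097  f(a)=+0.000e+00  f'(a)=-3.261e+00  a ← 33.804035 − (+0.000e+00/-3.261e+00) = 33.804035
converged: |Δa| < 1e-12 after 5 iterations
sag = a·(cosh(S/(2a)) − 1) = 33.804035·(cosh(1.568097) − 1) = 50.806629
T_max/T_min = cosh(S/(2a)) = 2.502975

a=33.804 sag=50.807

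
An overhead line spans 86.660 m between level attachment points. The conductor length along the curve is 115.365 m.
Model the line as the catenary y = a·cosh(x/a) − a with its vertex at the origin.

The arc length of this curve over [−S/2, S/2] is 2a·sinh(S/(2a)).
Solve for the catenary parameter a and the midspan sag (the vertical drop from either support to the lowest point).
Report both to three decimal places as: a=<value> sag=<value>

seed: a₀ = √(S³/(24(L−S))) = √(86.660³/(24·28.705)) = 30.735737
iter 1: u=1.409760  f(a)=+2.991e+00  f'(a)=-2.266e+00  a ← 30.735737 − (+2.991e+00/-2.266e+00) = 32.055535
iter 2: u=1.351717  f(a)=+2.035e-01  f'(a)=-1.968e+00  a ← 32.055535 − (+2.035e-01/-1.968e+00) = 32.158934
iter 3: u=1.347371  f(a)=+1.093e-03  f'(a)=-1.947e+00  a ← 32.158934 − (+1.093e-03/-1.947e+00) = 32.159496
iter 4: u=1.347347  f(a)=+3.193e-08  f'(a)=-1.946e+00  a ← 32.159496 − (+3.193e-08/-1.946e+00) = 32.159496
iter 5: u=1.347347  f(a)=+0.000e+00  f'(a)=-1.946e+00  a ← 32.159496 − (+0.000e+00/-1.946e+00) = 32.159496
converged: |Δa| < 1e-12 after 5 iterations
sag = a·(cosh(S/(2a)) − 1) = 32.159496·(cosh(1.347347) − 1) = 33.882188
T_max/T_min = cosh(S/(2a)) = 2.053567

a=32.159 sag=33.882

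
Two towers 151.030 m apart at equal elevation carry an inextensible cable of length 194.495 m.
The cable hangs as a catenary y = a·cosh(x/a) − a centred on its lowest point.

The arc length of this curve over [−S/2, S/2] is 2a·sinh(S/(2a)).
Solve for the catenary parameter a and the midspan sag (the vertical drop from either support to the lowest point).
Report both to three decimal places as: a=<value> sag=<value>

seed: a₀ = √(S³/(24(L−S))) = √(151.030³/(24·43.465)) = 57.467112
iter 1: u=1.314056  f(a)=+3.911e+00  f'(a)=-1.791e+00  a ← 57.467112 − (+3.911e+00/-1.791e+00) = 59.651208
iter 2: u=1.265943  f(a)=+2.340e-01  f'(a)=-1.582e+00  a ← 59.651208 − (+2.340e-01/-1.582e+00) = 59.799115
iter 3: u=1.262811  f(a)=+9.558e-04  f'(a)=-1.569e+00  a ← 59.799115 − (+9.558e-04/-1.569e+00) = 59.799724
iter 4: u=1.262798  f(a)=+1.609e-08  f'(a)=-1.569e+00  a ← 59.799724 − (+1.609e-08/-1.569e+00) = 59.799724
iter 5: u=1.262798  f(a)=+2.842e-14  f'(a)=-1.569e+00  a ← 59.799724 − (+2.842e-14/-1.569e+00) = 59.799724
converged: |Δa| < 1e-12 after 5 iterations
sag = a·(cosh(S/(2a)) − 1) = 59.799724·(cosh(1.262798) − 1) = 54.362806
T_max/T_min = cosh(S/(2a)) = 1.909081

a=59.800 sag=54.363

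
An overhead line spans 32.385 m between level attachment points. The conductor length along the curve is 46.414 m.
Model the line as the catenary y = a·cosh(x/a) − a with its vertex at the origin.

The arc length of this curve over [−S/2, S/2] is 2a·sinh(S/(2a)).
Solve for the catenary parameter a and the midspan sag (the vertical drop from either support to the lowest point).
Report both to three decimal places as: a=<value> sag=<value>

a=10.641 sag=14.890

seed: a₀ = √(S³/(24(L−S))) = √(32.385³/(24·14.029)) = 10.043773
iter 1: u=1.612193  f(a)=+1.940e+00  f'(a)=-3.590e+00  a ← 10.043773 − (+1.940e+00/-3.590e+00) = 10.584152
iter 2: u=1.529882  f(a)=+1.676e-01  f'(a)=-2.995e+00  a ← 10.584152 − (+1.676e-01/-2.995e+00) = 10.640113
iter 3: u=1.521835  f(a)=+1.511e-03  f'(a)=-2.941e+00  a ← 10.640113 − (+1.511e-03/-2.941e+00) = 10.640627
iter 4: u=1.521762  f(a)=+1.254e-07  f'(a)=-2.940e+00  a ← 10.640627 − (+1.254e-07/-2.940e+00) = 10.640627
iter 5: u=1.521762  f(a)=-7.105e-15  f'(a)=-2.940e+00  a ← 10.640627 − (-7.105e-15/-2.940e+00) = 10.640627
converged: |Δa| < 1e-12 after 5 iterations
sag = a·(cosh(S/(2a)) − 1) = 10.640627·(cosh(1.521762) − 1) = 14.889508
T_max/T_min = cosh(S/(2a)) = 2.399307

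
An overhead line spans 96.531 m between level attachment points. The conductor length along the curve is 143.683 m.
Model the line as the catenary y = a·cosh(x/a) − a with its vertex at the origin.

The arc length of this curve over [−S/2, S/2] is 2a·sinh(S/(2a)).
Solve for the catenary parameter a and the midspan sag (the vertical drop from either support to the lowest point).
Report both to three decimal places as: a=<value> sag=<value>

seed: a₀ = √(S³/(24(L−S))) = √(96.531³/(24·47.152)) = 28.193210
iter 1: u=1.711955  f(a)=+7.412e+00  f'(a)=-4.434e+00  a ← 28.193210 − (+7.412e+00/-4.434e+00) = 29.864972
iter 2: u=1.616124  f(a)=+7.104e-01  f'(a)=-3.621e+00  a ← 29.864972 − (+7.104e-01/-3.621e+00) = 30.061166
iter 3: u=1.605576  f(a)=+8.054e-03  f'(a)=-3.539e+00  a ← 30.061166 − (+8.054e-03/-3.539e+00) = 30.063441
iter 4: u=1.605455  f(a)=+1.061e-06  f'(a)=-3.538e+00  a ← 30.063441 − (+1.061e-06/-3.538e+00) = 30.063442
iter 5: u=1.605455  f(a)=+2.842e-14  f'(a)=-3.538e+00  a ← 30.063442 − (+2.842e-14/-3.538e+00) = 30.063442
converged: |Δa| < 1e-12 after 5 iterations
sag = a·(cosh(S/(2a)) − 1) = 30.063442·(cosh(1.605455) − 1) = 47.814743
T_max/T_min = cosh(S/(2a)) = 2.590461

a=30.063 sag=47.815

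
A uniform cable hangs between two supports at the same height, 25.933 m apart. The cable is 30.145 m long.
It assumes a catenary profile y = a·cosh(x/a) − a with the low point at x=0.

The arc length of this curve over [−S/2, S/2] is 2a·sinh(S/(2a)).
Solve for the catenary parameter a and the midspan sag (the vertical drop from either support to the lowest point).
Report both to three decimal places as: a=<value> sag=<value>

seed: a₀ = √(S³/(24(L−S))) = √(25.933³/(24·4.212)) = 13.134978
iter 1: u=0.987173  f(a)=+2.101e-01  f'(a)=-7.061e-01  a ← 13.134978 − (+2.101e-01/-7.061e-01) = 13.432488
iter 2: u=0.965309  f(a)=+7.349e-03  f'(a)=-6.574e-01  a ← 13.432488 − (+7.349e-03/-6.574e-01) = 13.443666
iter 3: u=0.964506  f(a)=+9.717e-06  f'(a)=-6.557e-01  a ← 13.443666 − (+9.717e-06/-6.557e-01) = 13.443681
iter 4: u=0.964505  f(a)=+1.704e-11  f'(a)=-6.557e-01  a ← 13.443681 − (+1.704e-11/-6.557e-01) = 13.443681
iter 5: u=0.964505  f(a)=+3.553e-15  f'(a)=-6.557e-01  a ← 13.443681 − (+3.553e-15/-6.557e-01) = 13.443681
converged: |Δa| < 1e-12 after 5 iterations
sag = a·(cosh(S/(2a)) − 1) = 13.443681·(cosh(0.964505) − 1) = 6.753171
T_max/T_min = cosh(S/(2a)) = 1.502330

a=13.444 sag=6.753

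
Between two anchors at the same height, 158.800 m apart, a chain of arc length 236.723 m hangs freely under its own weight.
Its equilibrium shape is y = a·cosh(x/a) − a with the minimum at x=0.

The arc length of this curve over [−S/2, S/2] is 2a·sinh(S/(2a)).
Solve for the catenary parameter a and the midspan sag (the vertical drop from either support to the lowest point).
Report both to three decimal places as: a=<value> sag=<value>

seed: a₀ = √(S³/(24(L−S))) = √(158.800³/(24·77.923)) = 46.274027
iter 1: u=1.715865  f(a)=+1.231e+01  f'(a)=-4.470e+00  a ← 46.274027 − (+1.231e+01/-4.470e+00) = 49.027940
iter 2: u=1.619485  f(a)=+1.184e+00  f'(a)=-3.647e+00  a ← 49.027940 − (+1.184e+00/-3.647e+00) = 49.352674
iter 3: u=1.608829  f(a)=+1.354e-02  f'(a)=-3.564e+00  a ← 49.352674 − (+1.354e-02/-3.564e+00) = 49.356474
iter 4: u=1.608705  f(a)=+1.816e-06  f'(a)=-3.563e+00  a ← 49.356474 − (+1.816e-06/-3.563e+00) = 49.356474
iter 5: u=1.608705  f(a)=+8.527e-14  f'(a)=-3.563e+00  a ← 49.356474 − (+8.527e-14/-3.563e+00) = 49.356474
converged: |Δa| < 1e-12 after 5 iterations
sag = a·(cosh(S/(2a)) − 1) = 49.356474·(cosh(1.608705) − 1) = 78.883560
T_max/T_min = cosh(S/(2a)) = 2.598241

a=49.356 sag=78.884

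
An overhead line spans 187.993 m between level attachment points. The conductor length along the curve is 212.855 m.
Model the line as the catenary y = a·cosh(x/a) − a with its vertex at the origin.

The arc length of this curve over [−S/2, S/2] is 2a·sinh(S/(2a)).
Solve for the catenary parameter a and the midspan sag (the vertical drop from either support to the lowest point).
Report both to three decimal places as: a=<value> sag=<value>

seed: a₀ = √(S³/(24(L−S))) = √(187.993³/(24·24.862)) = 105.520992
iter 1: u=0.890785  f(a)=+1.005e+00  f'(a)=-5.097e-01  a ← 105.520992 − (+1.005e+00/-5.097e-01) = 107.493246
iter 2: u=0.874441  f(a)=+2.888e-02  f'(a)=-4.808e-01  a ← 107.493246 − (+2.888e-02/-4.808e-01) = 107.553304
iter 3: u=0.873953  f(a)=+2.539e-05  f'(a)=-4.799e-01  a ← 107.553304 − (+2.539e-05/-4.799e-01) = 107.553357
iter 4: u=0.873952  f(a)=+1.967e-11  f'(a)=-4.799e-01  a ← 107.553357 − (+1.967e-11/-4.799e-01) = 107.553357
converged: |Δa| < 1e-12 after 4 iterations
sag = a·(cosh(S/(2a)) − 1) = 107.553357·(cosh(0.873952) − 1) = 43.756052
T_max/T_min = cosh(S/(2a)) = 1.406831

a=107.553 sag=43.756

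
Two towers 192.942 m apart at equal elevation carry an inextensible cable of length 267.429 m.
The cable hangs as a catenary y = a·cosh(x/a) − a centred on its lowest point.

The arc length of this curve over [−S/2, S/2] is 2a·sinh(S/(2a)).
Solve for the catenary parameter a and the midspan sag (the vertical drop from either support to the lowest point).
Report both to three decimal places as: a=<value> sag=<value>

a=66.773 sag=82.687

seed: a₀ = √(S³/(24(L−S))) = √(192.942³/(24·74.487)) = 63.386139
iter 1: u=1.521957  f(a)=+9.118e+00  f'(a)=-2.942e+00  a ← 63.386139 − (+9.118e+00/-2.942e+00) = 66.485836
iter 2: u=1.451001  f(a)=+7.115e-01  f'(a)=-2.499e+00  a ← 66.485836 − (+7.115e-01/-2.499e+00) = 66.770568
iter 3: u=1.444813  f(a)=+5.143e-03  f'(a)=-2.463e+00  a ← 66.770568 − (+5.143e-03/-2.463e+00) = 66.772656
iter 4: u=1.444768  f(a)=+2.730e-07  f'(a)=-2.463e+00  a ← 66.772656 − (+2.730e-07/-2.463e+00) = 66.772656
iter 5: u=1.444768  f(a)=+5.684e-14  f'(a)=-2.463e+00  a ← 66.772656 − (+5.684e-14/-2.463e+00) = 66.772656
converged: |Δa| < 1e-12 after 5 iterations
sag = a·(cosh(S/(2a)) − 1) = 66.772656·(cosh(1.444768) − 1) = 82.686887
T_max/T_min = cosh(S/(2a)) = 2.238335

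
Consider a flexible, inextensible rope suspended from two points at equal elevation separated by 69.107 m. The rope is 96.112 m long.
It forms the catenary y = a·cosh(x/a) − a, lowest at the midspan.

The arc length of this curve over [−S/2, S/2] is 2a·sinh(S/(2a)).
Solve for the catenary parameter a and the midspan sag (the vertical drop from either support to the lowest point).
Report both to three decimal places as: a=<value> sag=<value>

a=23.785 sag=29.835

seed: a₀ = √(S³/(24(L−S))) = √(69.107³/(24·27.005)) = 22.566040
iter 1: u=1.531217  f(a)=+3.348e+00  f'(a)=-3.004e+00  a ← 22.566040 − (+3.348e+00/-3.004e+00) = 23.680822
iter 2: u=1.459134  f(a)=+2.641e-01  f'(a)=-2.547e+00  a ← 23.680822 − (+2.641e-01/-2.547e+00) = 23.784524
iter 3: u=1.452772  f(a)=+1.954e-03  f'(a)=-2.509e+00  a ← 23.784524 − (+1.954e-03/-2.509e+00) = 23.785303
iter 4: u=1.452725  f(a)=+1.087e-07  f'(a)=-2.509e+00  a ← 23.785303 − (+1.087e-07/-2.509e+00) = 23.785303
iter 5: u=1.452725  f(a)=+1.421e-14  f'(a)=-2.509e+00  a ← 23.785303 − (+1.421e-14/-2.509e+00) = 23.785303
converged: |Δa| < 1e-12 after 5 iterations
sag = a·(cosh(S/(2a)) − 1) = 23.785303·(cosh(1.452725) − 1) = 29.834841
T_max/T_min = cosh(S/(2a)) = 2.254339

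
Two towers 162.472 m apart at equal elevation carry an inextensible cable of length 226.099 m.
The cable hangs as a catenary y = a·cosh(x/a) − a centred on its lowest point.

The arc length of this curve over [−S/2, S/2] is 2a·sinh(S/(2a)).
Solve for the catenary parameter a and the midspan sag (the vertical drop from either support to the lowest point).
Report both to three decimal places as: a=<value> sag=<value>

a=55.865 sag=70.235

seed: a₀ = √(S³/(24(L−S))) = √(162.472³/(24·63.627)) = 52.995799
iter 1: u=1.532876  f(a)=+7.907e+00  f'(a)=-3.015e+00  a ← 52.995799 − (+7.907e+00/-3.015e+00) = 55.618583
iter 2: u=1.460591  f(a)=+6.249e-01  f'(a)=-2.556e+00  a ← 55.618583 − (+6.249e-01/-2.556e+00) = 55.863116
iter 3: u=1.454197  f(a)=+4.643e-03  f'(a)=-2.518e+00  a ← 55.863116 − (+4.643e-03/-2.518e+00) = 55.864961
iter 4: u=1.454149  f(a)=+2.605e-07  f'(a)=-2.517e+00  a ← 55.864961 − (+2.605e-07/-2.517e+00) = 55.864961
iter 5: u=1.454149  f(a)=+5.684e-14  f'(a)=-2.517e+00  a ← 55.864961 − (+5.684e-14/-2.517e+00) = 55.864961
converged: |Δa| < 1e-12 after 5 iterations
sag = a·(cosh(S/(2a)) − 1) = 55.864961·(cosh(1.454149) − 1) = 70.234537
T_max/T_min = cosh(S/(2a)) = 2.257220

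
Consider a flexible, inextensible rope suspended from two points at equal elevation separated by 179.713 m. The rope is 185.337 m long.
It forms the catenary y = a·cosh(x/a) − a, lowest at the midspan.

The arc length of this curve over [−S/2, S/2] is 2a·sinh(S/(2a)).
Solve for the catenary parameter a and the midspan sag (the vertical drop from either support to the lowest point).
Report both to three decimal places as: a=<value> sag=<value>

a=208.334 sag=19.680

seed: a₀ = √(S³/(24(L−S))) = √(179.713³/(24·5.624)) = 207.367630
iter 1: u=0.433320  f(a)=+5.304e-02  f'(a)=-5.527e-02  a ← 207.367630 − (+5.304e-02/-5.527e-02) = 208.327268
iter 2: u=0.431324  f(a)=+3.704e-04  f'(a)=-5.450e-02  a ← 208.327268 − (+3.704e-04/-5.450e-02) = 208.334065
iter 3: u=0.431310  f(a)=+1.835e-08  f'(a)=-5.449e-02  a ← 208.334065 − (+1.835e-08/-5.449e-02) = 208.334065
iter 4: u=0.431310  f(a)=+5.684e-14  f'(a)=-5.449e-02  a ← 208.334065 − (+5.684e-14/-5.449e-02) = 208.334065
converged: |Δa| < 1e-12 after 4 iterations
sag = a·(cosh(S/(2a)) − 1) = 208.334065·(cosh(0.431310) − 1) = 19.680262
T_max/T_min = cosh(S/(2a)) = 1.094465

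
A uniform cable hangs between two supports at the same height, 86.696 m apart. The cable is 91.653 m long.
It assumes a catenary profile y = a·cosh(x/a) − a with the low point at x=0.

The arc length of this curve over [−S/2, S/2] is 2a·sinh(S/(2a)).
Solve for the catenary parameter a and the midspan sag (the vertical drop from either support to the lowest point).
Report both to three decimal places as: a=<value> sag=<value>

seed: a₀ = √(S³/(24(L−S))) = √(86.696³/(24·4.957)) = 74.008825
iter 1: u=0.585714  f(a)=+8.573e-02  f'(a)=-1.386e-01  a ← 74.008825 − (+8.573e-02/-1.386e-01) = 74.627294
iter 2: u=0.580860  f(a)=+1.086e-03  f'(a)=-1.351e-01  a ← 74.627294 − (+1.086e-03/-1.351e-01) = 74.635335
iter 3: u=0.580797  f(a)=+1.795e-07  f'(a)=-1.351e-01  a ← 74.635335 − (+1.795e-07/-1.351e-01) = 74.635336
iter 4: u=0.580797  f(a)=+1.421e-14  f'(a)=-1.351e-01  a ← 74.635336 − (+1.421e-14/-1.351e-01) = 74.635336
converged: |Δa| < 1e-12 after 4 iterations
sag = a·(cosh(S/(2a)) − 1) = 74.635336·(cosh(0.580797) − 1) = 12.946063
T_max/T_min = cosh(S/(2a)) = 1.173458

a=74.635 sag=12.946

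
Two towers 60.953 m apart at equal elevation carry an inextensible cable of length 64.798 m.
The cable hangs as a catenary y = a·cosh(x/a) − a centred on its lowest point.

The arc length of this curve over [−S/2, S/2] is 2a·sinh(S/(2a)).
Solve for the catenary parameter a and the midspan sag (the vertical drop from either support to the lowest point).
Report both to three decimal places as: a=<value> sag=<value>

seed: a₀ = √(S³/(24(L−S))) = √(60.953³/(24·3.845)) = 49.538042
iter 1: u=0.615214  f(a)=+7.342e-02  f'(a)=-1.612e-01  a ← 49.538042 − (+7.342e-02/-1.612e-01) = 49.993552
iter 2: u=0.609609  f(a)=+1.025e-03  f'(a)=-1.567e-01  a ← 49.993552 − (+1.025e-03/-1.567e-01) = 50.000093
iter 3: u=0.609529  f(a)=+2.061e-07  f'(a)=-1.567e-01  a ← 50.000093 − (+2.061e-07/-1.567e-01) = 50.000094
iter 4: u=0.609529  f(a)=+1.421e-14  f'(a)=-1.567e-01  a ← 50.000094 − (+1.421e-14/-1.567e-01) = 50.000094
converged: |Δa| < 1e-12 after 4 iterations
sag = a·(cosh(S/(2a)) − 1) = 50.000094·(cosh(0.609529) − 1) = 9.579303
T_max/T_min = cosh(S/(2a)) = 1.191586

a=50.000 sag=9.579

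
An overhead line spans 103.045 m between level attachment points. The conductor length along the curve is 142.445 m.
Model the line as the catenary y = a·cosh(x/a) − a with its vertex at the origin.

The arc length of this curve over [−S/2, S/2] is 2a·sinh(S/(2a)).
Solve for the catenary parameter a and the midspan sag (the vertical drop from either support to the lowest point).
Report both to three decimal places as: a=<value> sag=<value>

seed: a₀ = √(S³/(24(L−S))) = √(103.045³/(24·39.400)) = 34.016267
iter 1: u=1.514643  f(a)=+4.774e+00  f'(a)=-2.893e+00  a ← 34.016267 − (+4.774e+00/-2.893e+00) = 35.666337
iter 2: u=1.444569  f(a)=+3.694e-01  f'(a)=-2.462e+00  a ← 35.666337 − (+3.694e-01/-2.462e+00) = 35.816398
iter 3: u=1.438517  f(a)=+2.621e-03  f'(a)=-2.427e+00  a ← 35.816398 − (+2.621e-03/-2.427e+00) = 35.817478
iter 4: u=1.438474  f(a)=+1.340e-07  f'(a)=-2.426e+00  a ← 35.817478 − (+1.340e-07/-2.426e+00) = 35.817478
iter 5: u=1.438474  f(a)=+2.842e-14  f'(a)=-2.426e+00  a ← 35.817478 − (+2.842e-14/-2.426e+00) = 35.817478
converged: |Δa| < 1e-12 after 5 iterations
sag = a·(cosh(S/(2a)) − 1) = 35.817478·(cosh(1.438474) − 1) = 43.904139
T_max/T_min = cosh(S/(2a)) = 2.225774

a=35.817 sag=43.904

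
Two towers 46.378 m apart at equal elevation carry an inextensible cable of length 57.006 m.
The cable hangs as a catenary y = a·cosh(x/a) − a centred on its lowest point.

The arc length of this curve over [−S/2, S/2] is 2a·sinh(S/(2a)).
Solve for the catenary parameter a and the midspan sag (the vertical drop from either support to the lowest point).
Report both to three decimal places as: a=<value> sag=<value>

a=20.423 sag=14.642

seed: a₀ = √(S³/(24(L−S))) = √(46.378³/(24·10.628)) = 19.775917
iter 1: u=1.172588  f(a)=+7.550e-01  f'(a)=-1.230e+00  a ← 19.775917 − (+7.550e-01/-1.230e+00) = 20.389731
iter 2: u=1.137288  f(a)=+3.658e-02  f'(a)=-1.114e+00  a ← 20.389731 − (+3.658e-02/-1.114e+00) = 20.422581
iter 3: u=1.135459  f(a)=+9.553e-05  f'(a)=-1.108e+00  a ← 20.422581 − (+9.553e-05/-1.108e+00) = 20.422667
iter 4: u=1.135454  f(a)=+6.553e-10  f'(a)=-1.108e+00  a ← 20.422667 − (+6.553e-10/-1.108e+00) = 20.422667
iter 5: u=1.135454  f(a)=-7.105e-15  f'(a)=-1.108e+00  a ← 20.422667 − (-7.105e-15/-1.108e+00) = 20.422667
converged: |Δa| < 1e-12 after 5 iterations
sag = a·(cosh(S/(2a)) − 1) = 20.422667·(cosh(1.135454) − 1) = 14.641650
T_max/T_min = cosh(S/(2a)) = 1.716931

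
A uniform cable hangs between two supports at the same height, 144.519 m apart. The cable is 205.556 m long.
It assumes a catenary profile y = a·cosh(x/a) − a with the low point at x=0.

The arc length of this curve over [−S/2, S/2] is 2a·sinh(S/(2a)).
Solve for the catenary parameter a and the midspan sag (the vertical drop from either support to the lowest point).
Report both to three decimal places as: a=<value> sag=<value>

a=48.028 sag=65.418

seed: a₀ = √(S³/(24(L−S))) = √(144.519³/(24·61.037)) = 45.392616
iter 1: u=1.591878  f(a)=+8.217e+00  f'(a)=-3.435e+00  a ← 45.392616 − (+8.217e+00/-3.435e+00) = 47.784463
iter 2: u=1.512197  f(a)=+6.941e-01  f'(a)=-2.877e+00  a ← 47.784463 − (+6.941e-01/-2.877e+00) = 48.025702
iter 3: u=1.504601  f(a)=+5.964e-03  f'(a)=-2.828e+00  a ← 48.025702 − (+5.964e-03/-2.828e+00) = 48.027811
iter 4: u=1.504535  f(a)=+4.485e-07  f'(a)=-2.828e+00  a ← 48.027811 − (+4.485e-07/-2.828e+00) = 48.027811
iter 5: u=1.504535  f(a)=+2.842e-14  f'(a)=-2.828e+00  a ← 48.027811 − (+2.842e-14/-2.828e+00) = 48.027811
converged: |Δa| < 1e-12 after 5 iterations
sag = a·(cosh(S/(2a)) − 1) = 48.027811·(cosh(1.504535) − 1) = 65.418158
T_max/T_min = cosh(S/(2a)) = 2.362089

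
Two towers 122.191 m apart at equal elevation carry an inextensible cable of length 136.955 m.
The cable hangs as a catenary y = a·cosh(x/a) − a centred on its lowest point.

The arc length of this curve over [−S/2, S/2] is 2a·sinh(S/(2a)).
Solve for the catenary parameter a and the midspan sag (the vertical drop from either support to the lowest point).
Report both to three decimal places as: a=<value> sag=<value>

seed: a₀ = √(S³/(24(L−S))) = √(122.191³/(24·14.764)) = 71.754838
iter 1: u=0.851448  f(a)=+5.445e-01  f'(a)=-4.421e-01  a ← 71.754838 − (+5.445e-01/-4.421e-01) = 72.986379
iter 2: u=0.837081  f(a)=+1.433e-02  f'(a)=-4.191e-01  a ← 72.986379 − (+1.433e-02/-4.191e-01) = 73.020580
iter 3: u=0.836689  f(a)=+1.053e-05  f'(a)=-4.185e-01  a ← 73.020580 − (+1.053e-05/-4.185e-01) = 73.020605
iter 4: u=0.836688  f(a)=+5.656e-12  f'(a)=-4.185e-01  a ← 73.020605 − (+5.656e-12/-4.185e-01) = 73.020605
converged: |Δa| < 1e-12 after 4 iterations
sag = a·(cosh(S/(2a)) − 1) = 73.020605·(cosh(0.836688) − 1) = 27.085223
T_max/T_min = cosh(S/(2a)) = 1.370926

a=73.021 sag=27.085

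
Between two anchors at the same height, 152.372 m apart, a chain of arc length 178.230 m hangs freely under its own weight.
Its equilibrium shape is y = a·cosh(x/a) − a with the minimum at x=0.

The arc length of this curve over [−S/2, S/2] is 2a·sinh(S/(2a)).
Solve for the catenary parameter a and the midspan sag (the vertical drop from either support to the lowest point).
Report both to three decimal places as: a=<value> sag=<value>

seed: a₀ = √(S³/(24(L−S))) = √(152.372³/(24·25.858)) = 75.501341
iter 1: u=1.009068  f(a)=+1.349e+00  f'(a)=-7.573e-01  a ← 75.501341 − (+1.349e+00/-7.573e-01) = 77.282445
iter 2: u=0.985812  f(a)=+4.920e-02  f'(a)=-7.030e-01  a ← 77.282445 − (+4.920e-02/-7.030e-01) = 77.352442
iter 3: u=0.984920  f(a)=+7.097e-05  f'(a)=-7.009e-01  a ← 77.352442 − (+7.097e-05/-7.009e-01) = 77.352544
iter 4: u=0.984919  f(a)=+1.481e-10  f'(a)=-7.009e-01  a ← 77.352544 − (+1.481e-10/-7.009e-01) = 77.352544
iter 5: u=0.984919  f(a)=+0.000e+00  f'(a)=-7.009e-01  a ← 77.352544 − (+0.000e+00/-7.009e-01) = 77.352544
converged: |Δa| < 1e-12 after 5 iterations
sag = a·(cosh(S/(2a)) − 1) = 77.352544·(cosh(0.984919) − 1) = 40.651267
T_max/T_min = cosh(S/(2a)) = 1.525532

a=77.353 sag=40.651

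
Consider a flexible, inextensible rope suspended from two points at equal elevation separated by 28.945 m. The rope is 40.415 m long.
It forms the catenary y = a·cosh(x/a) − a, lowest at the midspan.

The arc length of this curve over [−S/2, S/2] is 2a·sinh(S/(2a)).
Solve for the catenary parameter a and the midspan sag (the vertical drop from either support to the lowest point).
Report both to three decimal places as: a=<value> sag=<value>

seed: a₀ = √(S³/(24(L−S))) = √(28.945³/(24·11.470)) = 9.385837
iter 1: u=1.541951  f(a)=+1.443e+00  f'(a)=-3.077e+00  a ← 9.385837 − (+1.443e+00/-3.077e+00) = 9.854947
iter 2: u=1.468552  f(a)=+1.153e-01  f'(a)=-2.603e+00  a ← 9.854947 − (+1.153e-01/-2.603e+00) = 9.899224
iter 3: u=1.461983  f(a)=+8.762e-04  f'(a)=-2.564e+00  a ← 9.899224 − (+8.762e-04/-2.564e+00) = 9.899566
iter 4: u=1.461933  f(a)=+5.147e-08  f'(a)=-2.564e+00  a ← 9.899566 − (+5.147e-08/-2.564e+00) = 9.899566
iter 5: u=1.461933  f(a)=+0.000e+00  f'(a)=-2.564e+00  a ← 9.899566 − (+0.000e+00/-2.564e+00) = 9.899566
converged: |Δa| < 1e-12 after 5 iterations
sag = a·(cosh(S/(2a)) − 1) = 9.899566·(cosh(1.461933) − 1) = 12.602533
T_max/T_min = cosh(S/(2a)) = 2.273039

a=9.900 sag=12.603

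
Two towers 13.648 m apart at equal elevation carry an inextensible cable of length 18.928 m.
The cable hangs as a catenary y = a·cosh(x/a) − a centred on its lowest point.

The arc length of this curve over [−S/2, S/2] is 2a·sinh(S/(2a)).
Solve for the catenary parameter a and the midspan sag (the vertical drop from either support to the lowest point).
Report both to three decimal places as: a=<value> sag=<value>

a=4.719 sag=5.856

seed: a₀ = √(S³/(24(L−S))) = √(13.648³/(24·5.280)) = 4.478999
iter 1: u=1.523555  f(a)=+6.478e-01  f'(a)=-2.952e+00  a ← 4.478999 − (+6.478e-01/-2.952e+00) = 4.698415
iter 2: u=1.452405  f(a)=+5.064e-02  f'(a)=-2.507e+00  a ← 4.698415 − (+5.064e-02/-2.507e+00) = 4.718614
iter 3: u=1.446187  f(a)=+3.675e-04  f'(a)=-2.471e+00  a ← 4.718614 − (+3.675e-04/-2.471e+00) = 4.718763
iter 4: u=1.446142  f(a)=+1.967e-08  f'(a)=-2.471e+00  a ← 4.718763 − (+1.967e-08/-2.471e+00) = 4.718763
iter 5: u=1.446142  f(a)=+0.000e+00  f'(a)=-2.471e+00  a ← 4.718763 − (+0.000e+00/-2.471e+00) = 4.718763
converged: |Δa| < 1e-12 after 5 iterations
sag = a·(cosh(S/(2a)) − 1) = 4.718763·(cosh(1.446142) − 1) = 5.856397
T_max/T_min = cosh(S/(2a)) = 2.241087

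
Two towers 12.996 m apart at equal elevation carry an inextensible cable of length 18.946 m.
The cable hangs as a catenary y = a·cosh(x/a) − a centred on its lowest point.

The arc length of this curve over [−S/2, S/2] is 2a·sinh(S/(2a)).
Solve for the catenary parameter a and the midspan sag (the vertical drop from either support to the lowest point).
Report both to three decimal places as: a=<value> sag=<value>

a=4.166 sag=6.183

seed: a₀ = √(S³/(24(L−S))) = √(12.996³/(24·5.950)) = 3.920581
iter 1: u=1.657407  f(a)=+8.728e-01  f'(a)=-3.955e+00  a ← 3.920581 − (+8.728e-01/-3.955e+00) = 4.141249
iter 2: u=1.569092  f(a)=+7.911e-02  f'(a)=-3.268e+00  a ← 4.141249 − (+7.911e-02/-3.268e+00) = 4.165457
iter 3: u=1.559973  f(a)=+7.930e-04  f'(a)=-3.203e+00  a ← 4.165457 − (+7.930e-04/-3.203e+00) = 4.165704
iter 4: u=1.559880  f(a)=+8.144e-08  f'(a)=-3.202e+00  a ← 4.165704 − (+8.144e-08/-3.202e+00) = 4.165704
iter 5: u=1.559880  f(a)=+3.553e-15  f'(a)=-3.202e+00  a ← 4.165704 − (+3.553e-15/-3.202e+00) = 4.165704
converged: |Δa| < 1e-12 after 5 iterations
sag = a·(cosh(S/(2a)) − 1) = 4.165704·(cosh(1.559880) − 1) = 6.182765
T_max/T_min = cosh(S/(2a)) = 2.484207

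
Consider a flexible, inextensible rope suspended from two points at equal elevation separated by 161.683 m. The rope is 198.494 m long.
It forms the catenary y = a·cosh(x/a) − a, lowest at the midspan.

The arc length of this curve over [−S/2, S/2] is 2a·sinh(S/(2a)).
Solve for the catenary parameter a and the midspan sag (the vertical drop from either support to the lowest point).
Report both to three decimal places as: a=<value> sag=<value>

seed: a₀ = √(S³/(24(L−S))) = √(161.683³/(24·36.811)) = 69.167505
iter 1: u=1.168779  f(a)=+2.598e+00  f'(a)=-1.217e+00  a ← 69.167505 − (+2.598e+00/-1.217e+00) = 71.301810
iter 2: u=1.133793  f(a)=+1.251e-01  f'(a)=-1.102e+00  a ← 71.301810 − (+1.251e-01/-1.102e+00) = 71.415269
iter 3: u=1.131992  f(a)=+3.225e-04  f'(a)=-1.097e+00  a ← 71.415269 − (+3.225e-04/-1.097e+00) = 71.415563
iter 4: u=1.131987  f(a)=+2.156e-09  f'(a)=-1.097e+00  a ← 71.415563 − (+2.156e-09/-1.097e+00) = 71.415563
iter 5: u=1.131987  f(a)=+5.684e-14  f'(a)=-1.097e+00  a ← 71.415563 − (+5.684e-14/-1.097e+00) = 71.415563
converged: |Δa| < 1e-12 after 5 iterations
sag = a·(cosh(S/(2a)) − 1) = 71.415563·(cosh(1.131987) − 1) = 50.855241
T_max/T_min = cosh(S/(2a)) = 1.712103

a=71.416 sag=50.855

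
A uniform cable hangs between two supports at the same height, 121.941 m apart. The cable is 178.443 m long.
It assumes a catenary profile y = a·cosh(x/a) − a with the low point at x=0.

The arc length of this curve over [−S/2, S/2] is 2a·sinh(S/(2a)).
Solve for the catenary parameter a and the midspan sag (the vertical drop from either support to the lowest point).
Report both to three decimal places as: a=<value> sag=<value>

a=38.878 sag=58.446

seed: a₀ = √(S³/(24(L−S))) = √(121.941³/(24·56.502)) = 36.566812
iter 1: u=1.667373  f(a)=+8.395e+00  f'(a)=-4.039e+00  a ← 36.566812 − (+8.395e+00/-4.039e+00) = 38.645032
iter 2: u=1.577706  f(a)=+7.688e-01  f'(a)=-3.330e+00  a ← 38.645032 − (+7.688e-01/-3.330e+00) = 38.875878
iter 3: u=1.568338  f(a)=+7.885e-03  f'(a)=-3.262e+00  a ← 38.875878 − (+7.885e-03/-3.262e+00) = 38.878295
iter 4: u=1.568240  f(a)=+8.481e-07  f'(a)=-3.262e+00  a ← 38.878295 − (+8.481e-07/-3.262e+00) = 38.878295
iter 5: u=1.568240  f(a)=+2.842e-14  f'(a)=-3.262e+00  a ← 38.878295 − (+2.842e-14/-3.262e+00) = 38.878295
converged: |Δa| < 1e-12 after 5 iterations
sag = a·(cosh(S/(2a)) − 1) = 38.878295·(cosh(1.568240) − 1) = 58.445895
T_max/T_min = cosh(S/(2a)) = 2.503304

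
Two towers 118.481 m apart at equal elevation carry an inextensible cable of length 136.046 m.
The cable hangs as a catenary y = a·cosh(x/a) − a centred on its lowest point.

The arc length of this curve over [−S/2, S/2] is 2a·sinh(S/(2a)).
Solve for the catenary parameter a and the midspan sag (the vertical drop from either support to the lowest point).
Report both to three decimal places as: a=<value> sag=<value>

seed: a₀ = √(S³/(24(L−S))) = √(118.481³/(24·17.565)) = 62.812108
iter 1: u=0.943138  f(a)=+7.980e-01  f'(a)=-6.106e-01  a ← 62.812108 − (+7.980e-01/-6.106e-01) = 64.118867
iter 2: u=0.923917  f(a)=+2.558e-02  f'(a)=-5.721e-01  a ← 64.118867 − (+2.558e-02/-5.721e-01) = 64.163586
iter 3: u=0.923273  f(a)=+2.822e-05  f'(a)=-5.708e-01  a ← 64.163586 − (+2.822e-05/-5.708e-01) = 64.163635
iter 4: u=0.923272  f(a)=+3.445e-11  f'(a)=-5.708e-01  a ← 64.163635 − (+3.445e-11/-5.708e-01) = 64.163635
converged: |Δa| < 1e-12 after 4 iterations
sag = a·(cosh(S/(2a)) − 1) = 64.163635·(cosh(0.923272) − 1) = 29.346261
T_max/T_min = cosh(S/(2a)) = 1.457366

a=64.164 sag=29.346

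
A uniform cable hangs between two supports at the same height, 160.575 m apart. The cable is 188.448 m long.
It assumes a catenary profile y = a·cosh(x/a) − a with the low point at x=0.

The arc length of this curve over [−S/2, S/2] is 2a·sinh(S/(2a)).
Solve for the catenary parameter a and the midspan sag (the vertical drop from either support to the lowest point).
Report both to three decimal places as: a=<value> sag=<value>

a=80.643 sag=43.379

seed: a₀ = √(S³/(24(L−S))) = √(160.575³/(24·27.873)) = 78.671860
iter 1: u=1.020536  f(a)=+1.488e+00  f'(a)=-7.852e-01  a ← 78.671860 − (+1.488e+00/-7.852e-01) = 80.566948
iter 2: u=0.996531  f(a)=+5.546e-02  f'(a)=-7.276e-01  a ← 80.566948 − (+5.546e-02/-7.276e-01) = 80.643171
iter 3: u=0.995590  f(a)=+8.366e-05  f'(a)=-7.254e-01  a ← 80.643171 − (+8.366e-05/-7.254e-01) = 80.643286
iter 4: u=0.995588  f(a)=+1.910e-10  f'(a)=-7.254e-01  a ← 80.643286 − (+1.910e-10/-7.254e-01) = 80.643286
iter 5: u=0.995588  f(a)=+0.000e+00  f'(a)=-7.254e-01  a ← 80.643286 − (+0.000e+00/-7.254e-01) = 80.643286
converged: |Δa| < 1e-12 after 5 iterations
sag = a·(cosh(S/(2a)) − 1) = 80.643286·(cosh(0.995588) − 1) = 43.378896
T_max/T_min = cosh(S/(2a)) = 1.537911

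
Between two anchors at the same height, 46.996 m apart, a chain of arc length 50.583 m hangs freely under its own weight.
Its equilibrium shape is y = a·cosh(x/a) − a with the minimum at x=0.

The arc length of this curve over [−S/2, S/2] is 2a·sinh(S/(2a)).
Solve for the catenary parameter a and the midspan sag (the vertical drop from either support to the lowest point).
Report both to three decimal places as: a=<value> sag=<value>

seed: a₀ = √(S³/(24(L−S))) = √(46.996³/(24·3.587)) = 34.723223
iter 1: u=0.676723  f(a)=+8.304e-02  f'(a)=-2.162e-01  a ← 34.723223 − (+8.304e-02/-2.162e-01) = 35.107250
iter 2: u=0.669320  f(a)=+1.398e-03  f'(a)=-2.090e-01  a ← 35.107250 − (+1.398e-03/-2.090e-01) = 35.113937
iter 3: u=0.669193  f(a)=+4.110e-07  f'(a)=-2.089e-01  a ← 35.113937 − (+4.110e-07/-2.089e-01) = 35.113939
iter 4: u=0.669193  f(a)=+4.974e-14  f'(a)=-2.089e-01  a ← 35.113939 − (+4.974e-14/-2.089e-01) = 35.113939
converged: |Δa| < 1e-12 after 4 iterations
sag = a·(cosh(S/(2a)) − 1) = 35.113939·(cosh(0.669193) − 1) = 8.160172
T_max/T_min = cosh(S/(2a)) = 1.232391

a=35.114 sag=8.160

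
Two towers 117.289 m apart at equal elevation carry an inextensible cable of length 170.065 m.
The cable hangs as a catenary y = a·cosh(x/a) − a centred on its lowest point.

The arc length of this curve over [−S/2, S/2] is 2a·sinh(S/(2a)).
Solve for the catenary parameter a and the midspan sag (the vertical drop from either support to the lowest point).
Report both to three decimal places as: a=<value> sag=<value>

seed: a₀ = √(S³/(24(L−S))) = √(117.289³/(24·52.776)) = 35.691276
iter 1: u=1.643105  f(a)=+7.600e+00  f'(a)=-3.837e+00  a ← 35.691276 − (+7.600e+00/-3.837e+00) = 37.672061
iter 2: u=1.556711  f(a)=+6.785e-01  f'(a)=-3.180e+00  a ← 37.672061 − (+6.785e-01/-3.180e+00) = 37.885465
iter 3: u=1.547942  f(a)=+6.580e-03  f'(a)=-3.118e+00  a ← 37.885465 − (+6.580e-03/-3.118e+00) = 37.887575
iter 4: u=1.547856  f(a)=+6.322e-07  f'(a)=-3.118e+00  a ← 37.887575 − (+6.322e-07/-3.118e+00) = 37.887575
iter 5: u=1.547856  f(a)=+0.000e+00  f'(a)=-3.118e+00  a ← 37.887575 − (+0.000e+00/-3.118e+00) = 37.887575
converged: |Δa| < 1e-12 after 5 iterations
sag = a·(cosh(S/(2a)) − 1) = 37.887575·(cosh(1.547856) − 1) = 55.203748
T_max/T_min = cosh(S/(2a)) = 2.457041

a=37.888 sag=55.204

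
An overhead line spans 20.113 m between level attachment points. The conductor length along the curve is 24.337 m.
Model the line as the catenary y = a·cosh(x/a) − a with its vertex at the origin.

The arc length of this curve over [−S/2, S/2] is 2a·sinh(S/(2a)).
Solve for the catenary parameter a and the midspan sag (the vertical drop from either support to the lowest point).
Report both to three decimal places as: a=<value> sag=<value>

seed: a₀ = √(S³/(24(L−S))) = √(20.113³/(24·4.224)) = 8.958756
iter 1: u=1.122533  f(a)=+2.743e-01  f'(a)=-1.067e+00  a ← 8.958756 − (+2.743e-01/-1.067e+00) = 9.215721
iter 2: u=1.091233  f(a)=+1.224e-02  f'(a)=-9.739e-01  a ← 9.215721 − (+1.224e-02/-9.739e-01) = 9.228291
iter 3: u=1.089747  f(a)=+2.692e-05  f'(a)=-9.696e-01  a ← 9.228291 − (+2.692e-05/-9.696e-01) = 9.228318
iter 4: u=1.089744  f(a)=+1.308e-10  f'(a)=-9.696e-01  a ← 9.228318 − (+1.308e-10/-9.696e-01) = 9.228318
iter 5: u=1.089744  f(a)=+3.553e-15  f'(a)=-9.696e-01  a ← 9.228318 − (+3.553e-15/-9.696e-01) = 9.228318
converged: |Δa| < 1e-12 after 5 iterations
sag = a·(cosh(S/(2a)) − 1) = 9.228318·(cosh(1.089744) − 1) = 6.043690
T_max/T_min = cosh(S/(2a)) = 1.654907

a=9.228 sag=6.044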